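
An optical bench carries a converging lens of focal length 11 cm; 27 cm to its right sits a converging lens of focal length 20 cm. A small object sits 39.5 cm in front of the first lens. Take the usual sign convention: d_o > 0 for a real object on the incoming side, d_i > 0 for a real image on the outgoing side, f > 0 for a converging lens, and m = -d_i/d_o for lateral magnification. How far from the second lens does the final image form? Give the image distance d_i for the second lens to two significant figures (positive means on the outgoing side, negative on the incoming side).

-29 cm

First lens: d_i1 = 1/(1/11 - 1/39.5) = 15.246 cm.
The intermediate image is 15.246 cm to the right of lens 1, so d_o2 = L - d_i1 = 27 - 15.246 = 11.754 cm.
Second lens: d_i2 = 1/(1/20 - 1/(11.754)) = -28.511 cm.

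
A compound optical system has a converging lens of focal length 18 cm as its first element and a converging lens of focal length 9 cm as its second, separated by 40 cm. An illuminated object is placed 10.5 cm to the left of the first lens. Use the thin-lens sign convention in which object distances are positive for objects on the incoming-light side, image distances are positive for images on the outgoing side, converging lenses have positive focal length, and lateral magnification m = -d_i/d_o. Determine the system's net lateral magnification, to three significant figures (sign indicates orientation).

-0.384

First lens: d_i1 = 1/(1/18 - 1/10.5) = -25.200 cm.
m_1 = -(-25.200)/10.5 = 2.4000.
The intermediate image is virtual, 25.200 cm to the left of lens 1, so d_o2 = L - d_i1 = 40 - (-25.200) = 65.200 cm.
Second lens: d_i2 = 1/(1/9 - 1/(65.200)) = 10.441 cm.
m_2 = -(10.441)/(65.200) = -0.1601.
Overall magnification: m = m_1 m_2 = -0.3843.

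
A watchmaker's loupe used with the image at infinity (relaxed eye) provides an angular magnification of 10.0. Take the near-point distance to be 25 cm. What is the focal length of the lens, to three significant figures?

2.50 cm

For the image at infinity, M = D/f.
f = D/M = 25/10.0 = 2.500 cm.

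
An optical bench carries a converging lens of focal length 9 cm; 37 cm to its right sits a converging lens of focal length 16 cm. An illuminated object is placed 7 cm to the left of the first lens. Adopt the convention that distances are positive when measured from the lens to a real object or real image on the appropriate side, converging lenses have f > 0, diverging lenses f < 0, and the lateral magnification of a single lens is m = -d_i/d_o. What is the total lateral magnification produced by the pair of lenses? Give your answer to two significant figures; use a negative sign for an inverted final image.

-1.4

Applying the thin-lens equation to the first lens, 1/9 = 1/7 + 1/d_i1, which gives d_i1 = -31.500 cm.
Its lateral magnification is m_1 = -d_i1/d_o1 = -(-31.500)/7 = 4.5000.
The intermediate image is virtual, 31.500 cm to the left of lens 1, so d_o2 = L - d_i1 = 37 - (-31.500) = 68.500 cm.
Applying the thin-lens equation again with f_2 = 16 cm and d_o2 = 68.500 cm gives d_i2 = 20.876 cm.
m_2 = -(20.876)/(68.500) = -0.3048.
Overall magnification: m = m_1 m_2 = -1.3714.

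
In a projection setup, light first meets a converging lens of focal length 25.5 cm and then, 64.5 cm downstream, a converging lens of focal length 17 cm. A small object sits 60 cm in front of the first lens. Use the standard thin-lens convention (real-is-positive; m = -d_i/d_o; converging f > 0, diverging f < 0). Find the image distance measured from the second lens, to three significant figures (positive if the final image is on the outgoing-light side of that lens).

First lens: d_i1 = 1/(1/25.5 - 1/60) = 44.348 cm.
The intermediate image is 44.348 cm to the right of lens 1, so d_o2 = L - d_i1 = 64.5 - 44.348 = 20.152 cm.
Second lens: d_i2 = 1/(1/17 - 1/(20.152)) = 108.683 cm.

109 cm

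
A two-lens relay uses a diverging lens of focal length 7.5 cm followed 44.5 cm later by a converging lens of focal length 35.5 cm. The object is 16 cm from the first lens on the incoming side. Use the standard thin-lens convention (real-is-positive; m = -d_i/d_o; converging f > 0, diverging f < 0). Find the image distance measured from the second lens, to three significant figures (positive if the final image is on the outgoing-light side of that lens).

125 cm

Applying the thin-lens equation to the first lens, 1/(-7.5) = 1/16 + 1/d_i1, which gives d_i1 = -5.106 cm.
The intermediate image is virtual, 5.106 cm to the left of lens 1, so d_o2 = L - d_i1 = 44.5 - (-5.106) = 49.606 cm.
Applying the thin-lens equation again with f_2 = 35.5 cm and d_o2 = 49.606 cm gives d_i2 = 124.839 cm.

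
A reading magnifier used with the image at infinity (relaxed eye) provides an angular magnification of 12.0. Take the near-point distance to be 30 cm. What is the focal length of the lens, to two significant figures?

2.5 cm

For the image at infinity, M = D/f.
f = D/M = 30/12.0 = 2.500 cm.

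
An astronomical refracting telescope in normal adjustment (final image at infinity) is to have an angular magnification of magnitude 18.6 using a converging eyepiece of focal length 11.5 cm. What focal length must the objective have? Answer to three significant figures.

|M| = f_obj/|f_eye|, so f_obj = |M| x |f_eye| = 18.6 x 11.5 = 213.900 cm.

214 cm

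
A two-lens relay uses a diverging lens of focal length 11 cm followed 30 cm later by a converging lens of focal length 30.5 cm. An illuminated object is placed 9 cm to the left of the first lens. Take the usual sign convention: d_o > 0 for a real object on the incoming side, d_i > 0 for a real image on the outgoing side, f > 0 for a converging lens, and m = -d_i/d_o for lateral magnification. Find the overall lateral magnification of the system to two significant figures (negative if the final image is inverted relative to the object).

Applying the thin-lens equation to the first lens, 1/(-11) = 1/9 + 1/d_i1, which gives d_i1 = -4.950 cm.
Its lateral magnification is m_1 = -d_i1/d_o1 = -(-4.950)/9 = 0.5500.
With d_i1 < 0 the first image is virtual and lies on the object side; the object distance for lens 2 is d_o2 = 30 - (-4.950) = 34.950 cm.
Applying the thin-lens equation again with f_2 = 30.5 cm and d_o2 = 34.950 cm gives d_i2 = 239.545 cm.
m_2 = -(239.545)/(34.950) = -6.8539.
Total m = m_1 x m_2 = (0.5500)(-6.8539) = -3.7697.

-3.8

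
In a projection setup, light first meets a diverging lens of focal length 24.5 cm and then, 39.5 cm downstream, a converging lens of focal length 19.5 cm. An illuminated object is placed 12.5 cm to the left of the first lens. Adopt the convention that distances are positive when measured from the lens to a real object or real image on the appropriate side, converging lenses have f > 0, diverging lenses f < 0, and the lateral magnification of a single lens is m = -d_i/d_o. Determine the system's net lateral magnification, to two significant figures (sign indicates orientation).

-0.46

First lens: d_i1 = 1/(1/(-24.5) - 1/12.5) = -8.277 cm.
m_1 = -(-8.277)/12.5 = 0.6622.
With d_i1 < 0 the first image is virtual and lies on the object side; the object distance for lens 2 is d_o2 = 39.5 - (-8.277) = 47.777 cm.
Second lens: d_i2 = 1/(1/19.5 - 1/(47.777)) = 32.947 cm.
m_2 = -(32.947)/(47.777) = -0.6896.
Overall magnification: m = m_1 m_2 = -0.4566.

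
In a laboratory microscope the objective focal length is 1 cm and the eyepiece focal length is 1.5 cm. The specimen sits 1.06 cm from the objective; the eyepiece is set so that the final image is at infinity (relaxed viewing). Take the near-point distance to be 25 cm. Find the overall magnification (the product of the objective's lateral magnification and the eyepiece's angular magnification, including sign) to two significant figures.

-280

Objective: 1/d_i = 1/f_obj - 1/d_o = 1/1 - 1/1.06 = 0.05660 cm^-1, so d_i = 17.667 cm.
m_obj = -d_i/d_o = -17.667/1.06 = -16.667.
Eyepiece angular magnification (image at infinity): M_eye = D/f_e = 25/1.5 = 16.667.
Overall M = m_obj x M_eye = (-16.667)(16.667) = -277.78.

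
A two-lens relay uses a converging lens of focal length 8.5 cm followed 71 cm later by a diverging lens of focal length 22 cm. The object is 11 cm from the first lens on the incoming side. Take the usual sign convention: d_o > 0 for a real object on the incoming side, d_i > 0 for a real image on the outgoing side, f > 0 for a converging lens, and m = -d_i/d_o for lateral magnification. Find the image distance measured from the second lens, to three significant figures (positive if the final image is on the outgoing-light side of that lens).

Applying the thin-lens equation to the first lens, 1/8.5 = 1/11 + 1/d_i1, which gives d_i1 = 37.400 cm.
That image sits 33.600 cm in front of the second lens, so d_o2 = 33.600 cm.
Applying the thin-lens equation again with f_2 = -22 cm and d_o2 = 33.600 cm gives d_i2 = -13.295 cm.

-13.3 cm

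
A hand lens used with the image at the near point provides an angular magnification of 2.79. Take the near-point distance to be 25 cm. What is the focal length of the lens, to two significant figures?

For the image at the near point, M = 1 + D/f.
f = D/(M - 1) = 25/(2.79 - 1) = 13.966 cm.

14 cm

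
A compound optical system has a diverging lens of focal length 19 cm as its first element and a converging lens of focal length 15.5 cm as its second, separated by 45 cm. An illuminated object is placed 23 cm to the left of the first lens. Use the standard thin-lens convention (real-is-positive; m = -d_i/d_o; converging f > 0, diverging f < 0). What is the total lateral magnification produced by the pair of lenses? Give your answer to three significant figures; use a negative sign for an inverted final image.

-0.176

Applying the thin-lens equation to the first lens, 1/(-19) = 1/23 + 1/d_i1, which gives d_i1 = -10.405 cm.
Its lateral magnification is m_1 = -d_i1/d_o1 = -(-10.405)/23 = 0.4524.
With d_i1 < 0 the first image is virtual and lies on the object side; the object distance for lens 2 is d_o2 = 45 - (-10.405) = 55.405 cm.
Applying the thin-lens equation again with f_2 = 15.5 cm and d_o2 = 55.405 cm gives d_i2 = 21.521 cm.
m_2 = -(21.521)/(55.405) = -0.3884.
Total m = m_1 x m_2 = (0.4524)(-0.3884) = -0.1757.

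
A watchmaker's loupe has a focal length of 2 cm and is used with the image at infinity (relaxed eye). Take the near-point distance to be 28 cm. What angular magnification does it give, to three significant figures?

M = D/f = 28/2 = 14.000.

14.0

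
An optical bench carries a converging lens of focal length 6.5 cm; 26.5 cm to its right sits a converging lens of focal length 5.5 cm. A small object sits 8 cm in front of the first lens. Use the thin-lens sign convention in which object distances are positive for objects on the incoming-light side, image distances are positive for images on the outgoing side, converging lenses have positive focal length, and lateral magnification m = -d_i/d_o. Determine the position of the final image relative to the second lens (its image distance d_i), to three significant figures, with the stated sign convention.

3.29 cm

First lens: d_i1 = 1/(1/6.5 - 1/8) = 34.667 cm.
This image would form 34.667 cm past lens 1, i.e. 8.167 cm beyond lens 2, so it is a virtual object for lens 2: d_o2 = 26.5 - 34.667 = -8.167 cm.
Second lens: d_i2 = 1/(1/5.5 - 1/(-8.167)) = 3.287 cm.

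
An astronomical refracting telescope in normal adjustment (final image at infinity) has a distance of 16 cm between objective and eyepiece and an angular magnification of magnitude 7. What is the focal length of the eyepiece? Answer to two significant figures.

In normal adjustment the tube length equals f_obj + f_eye and |M| = f_obj/f_eye.
So f_obj = 7 f_eye and 7 f_eye + f_eye = 16 cm, giving f_eye = 16/8 = 2.000 cm and f_obj = 14.000 cm.

2.0 cm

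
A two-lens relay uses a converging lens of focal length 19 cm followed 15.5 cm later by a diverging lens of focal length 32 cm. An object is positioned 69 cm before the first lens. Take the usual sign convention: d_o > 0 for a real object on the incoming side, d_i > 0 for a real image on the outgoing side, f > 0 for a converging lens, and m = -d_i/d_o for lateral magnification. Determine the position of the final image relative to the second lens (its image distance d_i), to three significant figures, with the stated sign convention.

First lens: d_i1 = 1/(1/19 - 1/69) = 26.220 cm.
Since 26.220 cm > 15.5 cm, the first image lies past the second lens and serves as a virtual object: d_o2 = L - d_i1 = -10.720 cm.
Second lens: d_i2 = 1/(1/(-32) - 1/(-10.720)) = 16.120 cm.

16.1 cm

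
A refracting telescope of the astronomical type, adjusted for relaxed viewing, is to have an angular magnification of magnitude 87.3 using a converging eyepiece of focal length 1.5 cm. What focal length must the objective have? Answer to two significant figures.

130 cm

|M| = f_obj/|f_eye|, so f_obj = |M| x |f_eye| = 87.3 x 1.5 = 130.950 cm.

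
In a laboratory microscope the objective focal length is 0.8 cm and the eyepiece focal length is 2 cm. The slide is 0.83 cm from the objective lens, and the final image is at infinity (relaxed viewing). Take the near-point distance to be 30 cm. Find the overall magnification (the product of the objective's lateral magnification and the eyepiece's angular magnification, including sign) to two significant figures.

Objective: 1/d_i = 1/f_obj - 1/d_o = 1/0.8 - 1/0.83 = 0.04518 cm^-1, so d_i = 22.133 cm.
m_obj = -d_i/d_o = -22.133/0.83 = -26.667.
Eyepiece angular magnification (image at infinity): M_eye = D/f_e = 30/2 = 15.000.
Overall M = m_obj x M_eye = (-26.667)(15.000) = -400.00.

-400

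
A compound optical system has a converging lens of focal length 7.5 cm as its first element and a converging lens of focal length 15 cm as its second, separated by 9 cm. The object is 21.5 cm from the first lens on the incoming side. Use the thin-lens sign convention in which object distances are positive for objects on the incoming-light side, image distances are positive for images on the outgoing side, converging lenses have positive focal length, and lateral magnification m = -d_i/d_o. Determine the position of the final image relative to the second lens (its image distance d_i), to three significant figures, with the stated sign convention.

2.16 cm

First lens: d_i1 = 1/(1/7.5 - 1/21.5) = 11.518 cm.
This image would form 11.518 cm past lens 1, i.e. 2.518 cm beyond lens 2, so it is a virtual object for lens 2: d_o2 = 9 - 11.518 = -2.518 cm.
Second lens: d_i2 = 1/(1/15 - 1/(-2.518)) = 2.156 cm.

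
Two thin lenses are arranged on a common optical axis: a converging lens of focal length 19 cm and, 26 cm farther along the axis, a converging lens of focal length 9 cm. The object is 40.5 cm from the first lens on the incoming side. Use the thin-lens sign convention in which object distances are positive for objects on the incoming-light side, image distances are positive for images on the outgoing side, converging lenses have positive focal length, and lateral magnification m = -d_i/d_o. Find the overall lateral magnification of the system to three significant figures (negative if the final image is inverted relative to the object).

Lens 1: 1/d_i1 = 1/f_1 - 1/d_o1 = 1/19 - 1/40.5 = 0.02794 cm^-1, so d_i1 = 35.791 cm.
m_1 = -(35.791)/40.5 = -0.8837.
This image would form 35.791 cm past lens 1, i.e. 9.791 cm beyond lens 2, so it is a virtual object for lens 2: d_o2 = 26 - 35.791 = -9.791 cm.
Lens 2: 1/d_i2 = 1/f_2 - 1/d_o2 = 1/9 - 1/(-9.791) = 0.21325 cm^-1, so d_i2 = 4.689 cm.
m_2 = -(4.689)/(-9.791) = 0.4790.
Total m = m_1 x m_2 = (-0.8837)(0.4790) = -0.4233.

-0.423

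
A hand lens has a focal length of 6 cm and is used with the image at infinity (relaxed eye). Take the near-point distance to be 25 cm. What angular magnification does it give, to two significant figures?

4.2

M = D/f = 25/6 = 4.167.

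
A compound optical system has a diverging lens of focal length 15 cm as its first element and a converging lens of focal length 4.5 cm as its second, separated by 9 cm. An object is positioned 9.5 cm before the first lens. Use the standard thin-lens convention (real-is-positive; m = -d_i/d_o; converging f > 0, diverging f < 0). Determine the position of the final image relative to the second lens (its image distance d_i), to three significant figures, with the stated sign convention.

Lens 1: 1/d_i1 = 1/f_1 - 1/d_o1 = 1/(-15) - 1/9.5 = -0.17193 cm^-1, so d_i1 = -5.816 cm.
The intermediate image is virtual, 5.816 cm to the left of lens 1, so d_o2 = L - d_i1 = 9 - (-5.816) = 14.816 cm.
Lens 2: 1/d_i2 = 1/f_2 - 1/d_o2 = 1/4.5 - 1/(14.816) = 0.15473 cm^-1, so d_i2 = 6.463 cm.

6.46 cm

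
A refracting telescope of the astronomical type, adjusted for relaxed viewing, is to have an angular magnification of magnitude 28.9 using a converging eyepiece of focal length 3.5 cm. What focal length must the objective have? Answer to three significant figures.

101 cm

|M| = f_obj/|f_eye|, so f_obj = |M| x |f_eye| = 28.9 x 3.5 = 101.150 cm.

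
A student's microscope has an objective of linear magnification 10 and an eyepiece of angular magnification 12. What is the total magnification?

The overall magnification of a compound microscope is the product of the objective and eyepiece magnifications:
M = M_obj x M_eye = 10 x 12 = 120.

120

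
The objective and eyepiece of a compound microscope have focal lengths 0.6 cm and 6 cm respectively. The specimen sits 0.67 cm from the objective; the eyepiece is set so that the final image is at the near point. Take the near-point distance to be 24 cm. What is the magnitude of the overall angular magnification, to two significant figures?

43

Objective: 1/d_i = 1/f_obj - 1/d_o = 1/0.6 - 1/0.67 = 0.17413 cm^-1, so d_i = 5.743 cm.
m_obj = -d_i/d_o = -5.743/0.67 = -8.571.
Eyepiece angular magnification (image at near point): M_eye = 1 + D/f_e = 1 + 24/6 = 5.000.
Overall M = m_obj x M_eye = (-8.571)(5.000) = -42.86.
|M| = 42.86.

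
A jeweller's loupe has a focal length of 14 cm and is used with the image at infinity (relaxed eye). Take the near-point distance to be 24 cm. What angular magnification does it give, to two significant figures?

M = D/f = 24/14 = 1.714.

1.7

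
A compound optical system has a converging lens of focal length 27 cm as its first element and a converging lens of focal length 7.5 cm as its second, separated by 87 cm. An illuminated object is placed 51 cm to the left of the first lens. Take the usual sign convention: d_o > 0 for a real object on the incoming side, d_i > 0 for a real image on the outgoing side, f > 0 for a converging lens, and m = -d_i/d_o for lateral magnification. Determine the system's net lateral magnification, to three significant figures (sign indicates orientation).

Lens 1: 1/d_i1 = 1/f_1 - 1/d_o1 = 1/27 - 1/51 = 0.01743 cm^-1, so d_i1 = 57.375 cm.
m_1 = -(57.375)/51 = -1.1250.
Object distance for lens 2: d_o2 = 87 - 57.375 = 29.625 cm.
Lens 2: 1/d_i2 = 1/f_2 - 1/d_o2 = 1/7.5 - 1/(29.625) = 0.09958 cm^-1, so d_i2 = 10.042 cm.
m_2 = -(10.042)/(29.625) = -0.3390.
Overall magnification: m = m_1 m_2 = 0.3814.

0.381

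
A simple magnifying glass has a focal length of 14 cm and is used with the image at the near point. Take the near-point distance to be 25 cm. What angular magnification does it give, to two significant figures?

M = 1 + D/f = 1 + 25/14 = 2.786.

2.8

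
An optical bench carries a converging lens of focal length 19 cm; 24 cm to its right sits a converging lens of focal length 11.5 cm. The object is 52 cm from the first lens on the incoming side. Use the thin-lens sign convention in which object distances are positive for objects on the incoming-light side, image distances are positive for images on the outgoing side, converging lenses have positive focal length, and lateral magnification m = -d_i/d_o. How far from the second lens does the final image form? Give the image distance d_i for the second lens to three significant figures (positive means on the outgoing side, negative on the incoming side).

Lens 1: 1/d_i1 = 1/f_1 - 1/d_o1 = 1/19 - 1/52 = 0.03340 cm^-1, so d_i1 = 29.939 cm.
Since 29.939 cm > 24 cm, the first image lies past the second lens and serves as a virtual object: d_o2 = L - d_i1 = -5.939 cm.
Lens 2: 1/d_i2 = 1/f_2 - 1/d_o2 = 1/11.5 - 1/(-5.939) = 0.25532 cm^-1, so d_i2 = 3.917 cm.

3.92 cm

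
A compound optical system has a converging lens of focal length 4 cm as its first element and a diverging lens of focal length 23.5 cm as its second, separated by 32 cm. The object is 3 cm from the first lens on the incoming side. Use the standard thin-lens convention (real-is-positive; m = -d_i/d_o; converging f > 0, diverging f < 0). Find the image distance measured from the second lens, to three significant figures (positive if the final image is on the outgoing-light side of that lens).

Lens 1: 1/d_i1 = 1/f_1 - 1/d_o1 = 1/4 - 1/3 = -0.08333 cm^-1, so d_i1 = -12.000 cm.
The intermediate image is virtual, 12.000 cm to the left of lens 1, so d_o2 = L - d_i1 = 32 - (-12.000) = 44.000 cm.
Lens 2: 1/d_i2 = 1/f_2 - 1/d_o2 = 1/(-23.5) - 1/(44.000) = -0.06528 cm^-1, so d_i2 = -15.319 cm.

-15.3 cm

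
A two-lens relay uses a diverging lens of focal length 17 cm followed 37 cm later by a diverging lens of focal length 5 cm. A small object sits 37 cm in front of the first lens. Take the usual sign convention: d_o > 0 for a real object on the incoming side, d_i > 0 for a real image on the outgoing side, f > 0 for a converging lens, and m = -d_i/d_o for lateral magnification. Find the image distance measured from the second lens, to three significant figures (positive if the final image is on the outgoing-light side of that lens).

-4.53 cm

Lens 1: 1/d_i1 = 1/f_1 - 1/d_o1 = 1/(-17) - 1/37 = -0.08585 cm^-1, so d_i1 = -11.648 cm.
With d_i1 < 0 the first image is virtual and lies on the object side; the object distance for lens 2 is d_o2 = 37 - (-11.648) = 48.648 cm.
Lens 2: 1/d_i2 = 1/f_2 - 1/d_o2 = 1/(-5) - 1/(48.648) = -0.22056 cm^-1, so d_i2 = -4.534 cm.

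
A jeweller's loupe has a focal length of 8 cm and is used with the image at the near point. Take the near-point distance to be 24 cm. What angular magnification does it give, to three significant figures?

M = 1 + D/f = 1 + 24/8 = 4.000.

4.00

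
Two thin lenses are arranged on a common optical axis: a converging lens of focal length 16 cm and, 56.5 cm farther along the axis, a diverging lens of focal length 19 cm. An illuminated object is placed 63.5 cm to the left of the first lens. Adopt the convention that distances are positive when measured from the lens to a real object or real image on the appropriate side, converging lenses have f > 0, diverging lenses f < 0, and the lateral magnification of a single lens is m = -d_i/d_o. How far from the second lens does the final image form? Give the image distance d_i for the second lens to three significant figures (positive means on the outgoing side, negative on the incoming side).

-12.3 cm

First lens: d_i1 = 1/(1/16 - 1/63.5) = 21.389 cm.
That image sits 35.111 cm in front of the second lens, so d_o2 = 35.111 cm.
Second lens: d_i2 = 1/(1/(-19) - 1/(35.111)) = -12.328 cm.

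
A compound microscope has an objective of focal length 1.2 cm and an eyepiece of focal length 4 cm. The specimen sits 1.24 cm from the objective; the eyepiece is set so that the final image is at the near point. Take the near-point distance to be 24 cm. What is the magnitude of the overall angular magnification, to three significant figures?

210

Objective: 1/d_i = 1/f_obj - 1/d_o = 1/1.2 - 1/1.24 = 0.02688 cm^-1, so d_i = 37.200 cm.
m_obj = -d_i/d_o = -37.200/1.24 = -30.000.
Eyepiece angular magnification (image at near point): M_eye = 1 + D/f_e = 1 + 24/4 = 7.000.
Overall M = m_obj x M_eye = (-30.000)(7.000) = -210.00.
|M| = 210.00.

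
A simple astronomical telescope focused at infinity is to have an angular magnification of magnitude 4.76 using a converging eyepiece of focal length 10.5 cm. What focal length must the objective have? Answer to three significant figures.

|M| = f_obj/|f_eye|, so f_obj = |M| x |f_eye| = 4.76 x 10.5 = 49.980 cm.

50.0 cm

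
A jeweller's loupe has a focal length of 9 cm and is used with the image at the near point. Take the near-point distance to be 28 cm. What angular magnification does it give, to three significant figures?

4.11

M = 1 + D/f = 1 + 28/9 = 4.111.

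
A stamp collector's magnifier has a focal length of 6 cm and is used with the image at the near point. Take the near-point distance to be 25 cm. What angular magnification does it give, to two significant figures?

M = 1 + D/f = 1 + 25/6 = 5.167.

5.2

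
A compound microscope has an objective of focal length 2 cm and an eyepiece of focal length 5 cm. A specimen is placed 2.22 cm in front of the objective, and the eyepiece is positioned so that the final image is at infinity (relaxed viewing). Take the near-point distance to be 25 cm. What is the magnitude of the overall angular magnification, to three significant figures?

45.5

Objective: 1/d_i = 1/f_obj - 1/d_o = 1/2 - 1/2.22 = 0.04955 cm^-1, so d_i = 20.182 cm.
m_obj = -d_i/d_o = -20.182/2.22 = -9.091.
Eyepiece angular magnification (image at infinity): M_eye = D/f_e = 25/5 = 5.000.
Overall M = m_obj x M_eye = (-9.091)(5.000) = -45.45.
|M| = 45.45.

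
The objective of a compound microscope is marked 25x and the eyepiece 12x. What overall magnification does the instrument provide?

The overall magnification of a compound microscope is the product of the objective and eyepiece magnifications:
M = M_obj x M_eye = 25 x 12 = 300.

300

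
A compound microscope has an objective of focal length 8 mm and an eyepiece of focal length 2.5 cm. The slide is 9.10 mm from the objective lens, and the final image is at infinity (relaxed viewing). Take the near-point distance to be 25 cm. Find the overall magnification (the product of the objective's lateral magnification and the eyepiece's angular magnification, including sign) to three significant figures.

-72.7

Convert to cm: f_obj = 8 mm = 0.8 cm; d_o = 9.10 mm = 0.91 cm.
Objective: 1/d_i = 1/f_obj - 1/d_o = 1/0.8 - 1/0.91 = 0.15110 cm^-1, so d_i = 6.618 cm.
m_obj = -d_i/d_o = -6.618/0.91 = -7.273.
Eyepiece angular magnification (image at infinity): M_eye = D/f_e = 25/2.5 = 10.000.
Overall M = m_obj x M_eye = (-7.273)(10.000) = -72.73.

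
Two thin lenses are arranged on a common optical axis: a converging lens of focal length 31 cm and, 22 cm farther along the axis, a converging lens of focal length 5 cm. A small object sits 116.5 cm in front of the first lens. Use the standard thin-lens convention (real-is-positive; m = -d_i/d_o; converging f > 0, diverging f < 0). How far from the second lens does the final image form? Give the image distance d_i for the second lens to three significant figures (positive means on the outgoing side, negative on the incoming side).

4.01 cm

First lens: d_i1 = 1/(1/31 - 1/116.5) = 42.240 cm.
This image would form 42.240 cm past lens 1, i.e. 20.240 cm beyond lens 2, so it is a virtual object for lens 2: d_o2 = 22 - 42.240 = -20.240 cm.
Second lens: d_i2 = 1/(1/5 - 1/(-20.240)) = 4.009 cm.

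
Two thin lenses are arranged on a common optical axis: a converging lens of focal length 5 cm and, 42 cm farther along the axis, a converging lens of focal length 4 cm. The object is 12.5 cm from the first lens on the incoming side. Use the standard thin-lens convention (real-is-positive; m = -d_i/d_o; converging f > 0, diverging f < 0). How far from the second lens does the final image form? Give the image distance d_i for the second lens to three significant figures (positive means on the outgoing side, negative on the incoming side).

4.54 cm

First lens: d_i1 = 1/(1/5 - 1/12.5) = 8.333 cm.
That image sits 33.667 cm in front of the second lens, so d_o2 = 33.667 cm.
Second lens: d_i2 = 1/(1/4 - 1/(33.667)) = 4.539 cm.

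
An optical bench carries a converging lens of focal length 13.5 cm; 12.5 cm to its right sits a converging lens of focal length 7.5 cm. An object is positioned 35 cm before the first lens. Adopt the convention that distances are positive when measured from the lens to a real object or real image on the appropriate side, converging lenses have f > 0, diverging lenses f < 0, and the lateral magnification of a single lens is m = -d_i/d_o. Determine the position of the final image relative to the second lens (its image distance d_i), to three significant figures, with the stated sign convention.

Lens 1: 1/d_i1 = 1/f_1 - 1/d_o1 = 1/13.5 - 1/35 = 0.04550 cm^-1, so d_i1 = 21.977 cm.
This image would form 21.977 cm past lens 1, i.e. 9.477 cm beyond lens 2, so it is a virtual object for lens 2: d_o2 = 12.5 - 21.977 = -9.477 cm.
Lens 2: 1/d_i2 = 1/f_2 - 1/d_o2 = 1/7.5 - 1/(-9.477) = 0.23885 cm^-1, so d_i2 = 4.187 cm.

4.19 cm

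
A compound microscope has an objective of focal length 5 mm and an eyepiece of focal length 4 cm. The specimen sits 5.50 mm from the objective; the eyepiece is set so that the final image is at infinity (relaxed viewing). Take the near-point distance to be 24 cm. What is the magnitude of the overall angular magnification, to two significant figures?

60

Convert to cm: f_obj = 5 mm = 0.5 cm; d_o = 5.50 mm = 0.55 cm.
Objective: 1/d_i = 1/f_obj - 1/d_o = 1/0.5 - 1/0.55 = 0.18182 cm^-1, so d_i = 5.500 cm.
m_obj = -d_i/d_o = -5.500/0.55 = -10.000.
Eyepiece angular magnification (image at infinity): M_eye = D/f_e = 24/4 = 6.000.
Overall M = m_obj x M_eye = (-10.000)(6.000) = -60.00.
|M| = 60.00.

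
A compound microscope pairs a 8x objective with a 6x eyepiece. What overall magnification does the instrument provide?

48

The overall magnification of a compound microscope is the product of the objective and eyepiece magnifications:
M = M_obj x M_eye = 8 x 6 = 48.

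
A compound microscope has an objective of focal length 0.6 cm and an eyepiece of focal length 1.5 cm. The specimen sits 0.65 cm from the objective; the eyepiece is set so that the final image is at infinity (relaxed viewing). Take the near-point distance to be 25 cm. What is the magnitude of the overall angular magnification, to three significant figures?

200

Objective: 1/d_i = 1/f_obj - 1/d_o = 1/0.6 - 1/0.65 = 0.12821 cm^-1, so d_i = 7.800 cm.
m_obj = -d_i/d_o = -7.800/0.65 = -12.000.
Eyepiece angular magnification (image at infinity): M_eye = D/f_e = 25/1.5 = 16.667.
Overall M = m_obj x M_eye = (-12.000)(16.667) = -200.00.
|M| = 200.00.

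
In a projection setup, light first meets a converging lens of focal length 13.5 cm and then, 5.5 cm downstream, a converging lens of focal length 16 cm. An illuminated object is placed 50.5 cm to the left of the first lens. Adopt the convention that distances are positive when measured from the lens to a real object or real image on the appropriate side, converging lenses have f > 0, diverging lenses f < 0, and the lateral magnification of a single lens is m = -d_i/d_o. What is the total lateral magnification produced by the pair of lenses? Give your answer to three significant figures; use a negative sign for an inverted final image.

-0.202

Lens 1: 1/d_i1 = 1/f_1 - 1/d_o1 = 1/13.5 - 1/50.5 = 0.05427 cm^-1, so d_i1 = 18.426 cm.
m_1 = -(18.426)/50.5 = -0.3649.
This image would form 18.426 cm past lens 1, i.e. 12.926 cm beyond lens 2, so it is a virtual object for lens 2: d_o2 = 5.5 - 18.426 = -12.926 cm.
Lens 2: 1/d_i2 = 1/f_2 - 1/d_o2 = 1/16 - 1/(-12.926) = 0.13987 cm^-1, so d_i2 = 7.150 cm.
m_2 = -(7.150)/(-12.926) = 0.5531.
The system's lateral magnification is m_1 m_2 = (-0.3649)(0.5531) = -0.2018.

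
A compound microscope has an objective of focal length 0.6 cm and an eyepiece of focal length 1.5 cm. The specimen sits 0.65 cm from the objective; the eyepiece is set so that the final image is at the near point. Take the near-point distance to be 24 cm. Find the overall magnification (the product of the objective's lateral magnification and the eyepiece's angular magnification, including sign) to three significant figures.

Objective: 1/d_i = 1/f_obj - 1/d_o = 1/0.6 - 1/0.65 = 0.12821 cm^-1, so d_i = 7.800 cm.
m_obj = -d_i/d_o = -7.800/0.65 = -12.000.
Eyepiece angular magnification (image at near point): M_eye = 1 + D/f_e = 1 + 24/1.5 = 17.000.
Overall M = m_obj x M_eye = (-12.000)(17.000) = -204.00.

-204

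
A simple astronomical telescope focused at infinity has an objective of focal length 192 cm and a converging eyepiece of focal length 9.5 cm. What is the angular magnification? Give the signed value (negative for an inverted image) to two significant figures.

M = -f_obj/f_eye = -192/(9.5) = -20.211.

-20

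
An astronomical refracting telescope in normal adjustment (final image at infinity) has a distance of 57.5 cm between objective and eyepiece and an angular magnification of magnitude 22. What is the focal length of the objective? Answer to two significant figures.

55 cm

In normal adjustment the tube length equals f_obj + f_eye and |M| = f_obj/f_eye.
So f_obj = 22 f_eye and 22 f_eye + f_eye = 57.5 cm, giving f_eye = 57.5/23 = 2.500 cm and f_obj = 55.000 cm.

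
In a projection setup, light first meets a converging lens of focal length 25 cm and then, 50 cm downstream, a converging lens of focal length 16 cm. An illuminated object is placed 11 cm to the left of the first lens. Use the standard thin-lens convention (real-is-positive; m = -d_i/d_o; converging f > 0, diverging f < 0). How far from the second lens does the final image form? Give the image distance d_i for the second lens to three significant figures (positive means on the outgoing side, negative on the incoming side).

First lens: d_i1 = 1/(1/25 - 1/11) = -19.643 cm.
With d_i1 < 0 the first image is virtual and lies on the object side; the object distance for lens 2 is d_o2 = 50 - (-19.643) = 69.643 cm.
Second lens: d_i2 = 1/(1/16 - 1/(69.643)) = 20.772 cm.

20.8 cm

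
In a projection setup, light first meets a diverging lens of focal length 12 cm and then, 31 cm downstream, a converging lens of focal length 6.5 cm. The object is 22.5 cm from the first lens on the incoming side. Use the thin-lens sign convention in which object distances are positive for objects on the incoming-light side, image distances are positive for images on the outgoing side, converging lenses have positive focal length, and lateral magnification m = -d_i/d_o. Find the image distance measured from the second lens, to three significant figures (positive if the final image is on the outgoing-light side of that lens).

7.81 cm

Applying the thin-lens equation to the first lens, 1/(-12) = 1/22.5 + 1/d_i1, which gives d_i1 = -7.826 cm.
The intermediate image is virtual, 7.826 cm to the left of lens 1, so d_o2 = L - d_i1 = 31 - (-7.826) = 38.826 cm.
Applying the thin-lens equation again with f_2 = 6.5 cm and d_o2 = 38.826 cm gives d_i2 = 7.807 cm.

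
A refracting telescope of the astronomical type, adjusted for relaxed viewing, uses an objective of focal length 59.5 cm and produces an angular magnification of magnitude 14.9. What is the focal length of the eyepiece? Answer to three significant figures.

|M| = f_obj/f_eye, so f_eye = f_obj/|M| = 59.5/14.9 = 3.993 cm.

3.99 cm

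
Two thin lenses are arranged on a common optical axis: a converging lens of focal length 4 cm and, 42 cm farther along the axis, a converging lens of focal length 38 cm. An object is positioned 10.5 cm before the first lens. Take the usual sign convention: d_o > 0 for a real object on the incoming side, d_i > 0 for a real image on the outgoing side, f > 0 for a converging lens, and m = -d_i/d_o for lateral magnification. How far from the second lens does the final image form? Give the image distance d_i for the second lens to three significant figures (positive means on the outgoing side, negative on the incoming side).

-549 cm

Lens 1: 1/d_i1 = 1/f_1 - 1/d_o1 = 1/4 - 1/10.5 = 0.15476 cm^-1, so d_i1 = 6.462 cm.
That image sits 35.538 cm in front of the second lens, so d_o2 = 35.538 cm.
Lens 2: 1/d_i2 = 1/f_2 - 1/d_o2 = 1/38 - 1/(35.538) = -0.00182 cm^-1, so d_i2 = -548.625 cm.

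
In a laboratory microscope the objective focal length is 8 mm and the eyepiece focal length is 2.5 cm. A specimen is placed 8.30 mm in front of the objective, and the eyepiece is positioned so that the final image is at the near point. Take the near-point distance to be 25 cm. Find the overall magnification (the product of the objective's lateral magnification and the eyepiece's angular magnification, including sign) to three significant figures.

Convert to cm: f_obj = 8 mm = 0.8 cm; d_o = 8.30 mm = 0.83 cm.
Objective: 1/d_i = 1/f_obj - 1/d_o = 1/0.8 - 1/0.83 = 0.04518 cm^-1, so d_i = 22.133 cm.
m_obj = -d_i/d_o = -22.133/0.83 = -26.667.
Eyepiece angular magnification (image at near point): M_eye = 1 + D/f_e = 1 + 25/2.5 = 11.000.
Overall M = m_obj x M_eye = (-26.667)(11.000) = -293.33.

-293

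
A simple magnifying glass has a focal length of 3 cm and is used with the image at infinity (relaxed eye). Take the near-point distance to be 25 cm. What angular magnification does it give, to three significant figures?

M = D/f = 25/3 = 8.333.

8.33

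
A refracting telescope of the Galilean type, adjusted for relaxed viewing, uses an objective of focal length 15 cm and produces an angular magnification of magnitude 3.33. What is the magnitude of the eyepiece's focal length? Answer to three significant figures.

4.50 cm

|M| = f_obj/|f_eye|, so |f_eye| = f_obj/|M| = 15/3.33 = 4.505 cm.
(The eyepiece is diverging, so its signed focal length is -4.505 cm.)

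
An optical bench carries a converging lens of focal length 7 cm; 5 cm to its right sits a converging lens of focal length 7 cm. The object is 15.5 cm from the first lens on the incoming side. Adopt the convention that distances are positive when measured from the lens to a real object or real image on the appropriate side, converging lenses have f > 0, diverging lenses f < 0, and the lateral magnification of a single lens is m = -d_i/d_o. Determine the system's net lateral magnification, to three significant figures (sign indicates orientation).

First lens: d_i1 = 1/(1/7 - 1/15.5) = 12.765 cm.
m_1 = -(12.765)/15.5 = -0.8235.
Since 12.765 cm > 5 cm, the first image lies past the second lens and serves as a virtual object: d_o2 = L - d_i1 = -7.765 cm.
Second lens: d_i2 = 1/(1/7 - 1/(-7.765)) = 3.681 cm.
m_2 = -(3.681)/(-7.765) = 0.4741.
Total m = m_1 x m_2 = (-0.8235)(0.4741) = -0.3904.

-0.390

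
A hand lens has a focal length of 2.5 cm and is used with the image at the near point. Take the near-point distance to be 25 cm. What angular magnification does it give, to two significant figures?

11

M = 1 + D/f = 1 + 25/2.5 = 11.000.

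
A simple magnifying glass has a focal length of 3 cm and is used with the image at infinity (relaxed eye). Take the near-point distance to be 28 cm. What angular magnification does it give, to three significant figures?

M = D/f = 28/3 = 9.333.

9.33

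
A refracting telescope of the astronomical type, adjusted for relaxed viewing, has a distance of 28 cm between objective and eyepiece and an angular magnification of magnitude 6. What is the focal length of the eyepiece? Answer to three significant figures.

In normal adjustment the tube length equals f_obj + f_eye and |M| = f_obj/f_eye.
So f_obj = 6 f_eye and 6 f_eye + f_eye = 28 cm, giving f_eye = 28/7 = 4.000 cm and f_obj = 24.000 cm.

4.00 cm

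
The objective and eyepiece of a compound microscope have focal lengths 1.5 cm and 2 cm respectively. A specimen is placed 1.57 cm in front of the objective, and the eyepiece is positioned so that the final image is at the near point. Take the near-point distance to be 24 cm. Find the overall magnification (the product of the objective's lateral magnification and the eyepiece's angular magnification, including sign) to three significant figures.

Objective: 1/d_i = 1/f_obj - 1/d_o = 1/1.5 - 1/1.57 = 0.02972 cm^-1, so d_i = 33.643 cm.
m_obj = -d_i/d_o = -33.643/1.57 = -21.429.
Eyepiece angular magnification (image at near point): M_eye = 1 + D/f_e = 1 + 24/2 = 13.000.
Overall M = m_obj x M_eye = (-21.429)(13.000) = -278.57.

-279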